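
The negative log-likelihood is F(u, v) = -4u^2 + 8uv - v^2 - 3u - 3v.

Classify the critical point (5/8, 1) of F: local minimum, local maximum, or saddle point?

The Hessian of F is constant: H = [[-8, 8], [8, -2]].
det(H) = (-8)·(-2) − 8² = -48.
Since det(H) < 0, H is indefinite and the critical point is a saddle point.

saddle point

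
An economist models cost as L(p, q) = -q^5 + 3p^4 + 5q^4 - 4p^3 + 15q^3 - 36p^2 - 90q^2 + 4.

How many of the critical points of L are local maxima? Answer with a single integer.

2

L separates as a function of p plus a function of q, so ∇L=0 decouples.
∂L/∂p = 12p(p - 3)(p + 2) = 0 at p ∈ {-2, 0, 3}; ∂L/∂q = -5q(q - 4)(q - 3)(q + 3) = 0 at q ∈ {-3, 0, 3, 4}.
The Hessian is diagonal: diag(L_pp, L_qq). Second derivatives: L_pp(-2)=120, L_pp(0)=-72, L_pp(3)=180; L_qq(-3)=630, L_qq(0)=-180, L_qq(3)=90, L_qq(4)=-140.
Local maxima occur where both diagonal entries negative: (0, 0), (0, 4). Count: 2.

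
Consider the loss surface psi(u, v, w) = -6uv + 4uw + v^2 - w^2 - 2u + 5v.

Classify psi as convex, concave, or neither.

neither

psi is quadratic, so its Hessian is the constant matrix H = [[0, -6, 4], [-6, 2, 0], [4, 0, -2]].
Leading principal minors: 0, -36, 40.
Neither pattern holds ⇒ H is indefinite ⇒ neither convex nor concave.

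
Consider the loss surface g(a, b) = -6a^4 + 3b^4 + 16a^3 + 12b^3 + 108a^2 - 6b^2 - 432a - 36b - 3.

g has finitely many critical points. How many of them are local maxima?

g separates as a function of a plus a function of b, so ∇g=0 decouples.
∂g/∂a = -24(a - 3)(a - 2)(a + 3) = 0 at a ∈ {-3, 2, 3}; ∂g/∂b = 12(b - 1)(b + 1)(b + 3) = 0 at b ∈ {-3, -1, 1}.
The Hessian is diagonal: diag(g_aa, g_bb). Second derivatives: g_aa(-3)=-720, g_aa(2)=120, g_aa(3)=-144; g_bb(-3)=96, g_bb(-1)=-48, g_bb(1)=96.
Local maxima occur where both diagonal entries negative: (-3, -1), (3, -1). Count: 2.

2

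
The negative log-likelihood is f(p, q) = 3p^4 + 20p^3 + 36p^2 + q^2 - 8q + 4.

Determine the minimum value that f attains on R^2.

-12

f(p,q) separates as A(p) + B(q) + 4, so its minimum is min A + min B + 4.
A'(p) = 12p(p + 2)(p + 3) vanishes at p ∈ {-3, -2, 0}; B'(q) = 2q - 8 vanishes at q ∈ {4}.
Local minima of A (where A''>0): A(-3)=27, A(0)=0. Local minima of B: B(4)=-16.
So the global minimum of f is A(0) + B(4) + 4 = 0 − 16 + 4 = -12, attained at (0, 4).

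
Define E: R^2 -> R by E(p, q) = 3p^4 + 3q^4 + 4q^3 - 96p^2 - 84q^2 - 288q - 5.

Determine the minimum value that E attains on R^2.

-2245

E(p,q) separates as A(p) + B(q) − 5, so its minimum is min A + min B − 5.
A'(p) = 12p(p - 4)(p + 4) vanishes at p ∈ {-4, 0, 4}; B'(q) = 12(q - 4)(q + 2)(q + 3) vanishes at q ∈ {-3, -2, 4}.
Local minima of A (where A''>0): A(-4)=-768, A(4)=-768. Local minima of B: B(-3)=243, B(4)=-1472.
So the global minimum of E is A(-4) + B(4) − 5 = -768 − 1472 − 5 = -2245, attained at (-4, 4).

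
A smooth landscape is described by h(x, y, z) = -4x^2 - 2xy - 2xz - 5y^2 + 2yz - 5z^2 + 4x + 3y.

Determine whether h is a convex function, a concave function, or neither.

h is quadratic, so its Hessian is the constant matrix H = [[-8, -2, -2], [-2, -10, 2], [-2, 2, -10]].
Leading principal minors: -8, 76, -672.
Signs alternate −, +, − ⇒ H ≺ 0 ⇒ concave.

concave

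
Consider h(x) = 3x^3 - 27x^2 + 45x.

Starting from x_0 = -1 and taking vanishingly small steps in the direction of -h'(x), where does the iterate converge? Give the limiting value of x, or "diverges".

diverges

h'(x) = 9(x - 5)(x - 1), so h'(-1) = 108.
Gradient descent moves in the -h' direction, i.e. x is decreasing.
There is no critical point below x=-1, and h' keeps the same sign, so the iterate runs off to −∞.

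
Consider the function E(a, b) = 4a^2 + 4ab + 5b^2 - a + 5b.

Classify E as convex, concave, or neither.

E is quadratic, so its Hessian is the constant matrix H = [[8, 4], [4, 10]].
det(H) = 64, tr(H) = 18.
det(H) > 0 and tr(H) > 0, so H is positive definite everywhere: convex.

convex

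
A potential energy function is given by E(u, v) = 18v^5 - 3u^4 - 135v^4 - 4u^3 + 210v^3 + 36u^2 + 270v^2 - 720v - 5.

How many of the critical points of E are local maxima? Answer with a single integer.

E separates as a function of u plus a function of v, so ∇E=0 decouples.
∂E/∂u = -12u(u - 2)(u + 3) = 0 at u ∈ {-3, 0, 2}; ∂E/∂v = 90(v - 4)(v - 2)(v - 1)(v + 1) = 0 at v ∈ {-1, 1, 2, 4}.
The Hessian is diagonal: diag(E_uu, E_vv). Second derivatives: E_uu(-3)=-180, E_uu(0)=72, E_uu(2)=-120; E_vv(-1)=-2700, E_vv(1)=540, E_vv(2)=-540, E_vv(4)=2700.
Local maxima occur where both diagonal entries negative: (-3, -1), (-3, 2), (2, -1), (2, 2). Count: 4.

4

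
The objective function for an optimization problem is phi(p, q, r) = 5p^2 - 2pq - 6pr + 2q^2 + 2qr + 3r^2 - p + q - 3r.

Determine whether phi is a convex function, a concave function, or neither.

phi is quadratic, so its Hessian is the constant matrix H = [[10, -2, -6], [-2, 4, 2], [-6, 2, 6]].
Leading principal minors: 10, 36, 80.
All positive ⇒ H ≻ 0 ⇒ convex.

convex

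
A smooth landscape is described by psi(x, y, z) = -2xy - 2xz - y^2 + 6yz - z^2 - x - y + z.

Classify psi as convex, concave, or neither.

neither

psi is quadratic, so its Hessian is the constant matrix H = [[0, -2, -2], [-2, -2, 6], [-2, 6, -2]].
Leading principal minors: 0, -4, 64.
Neither pattern holds ⇒ H is indefinite ⇒ neither convex nor concave.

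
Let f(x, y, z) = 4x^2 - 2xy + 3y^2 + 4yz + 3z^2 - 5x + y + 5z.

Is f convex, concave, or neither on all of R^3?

f is quadratic, so its Hessian is the constant matrix H = [[8, -2, 0], [-2, 6, 4], [0, 4, 6]].
Leading principal minors: 8, 44, 136.
All positive ⇒ H ≻ 0 ⇒ convex.

convex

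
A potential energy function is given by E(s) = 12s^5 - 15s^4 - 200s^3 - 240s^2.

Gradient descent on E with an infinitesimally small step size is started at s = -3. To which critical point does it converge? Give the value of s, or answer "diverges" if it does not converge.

diverges

E'(s) = 60s(s - 4)(s + 1)(s + 2), so E'(-3) = 2520.
Gradient descent moves in the -E' direction, i.e. s is decreasing.
There is no critical point below s=-3, and E' keeps the same sign, so the iterate runs off to −∞.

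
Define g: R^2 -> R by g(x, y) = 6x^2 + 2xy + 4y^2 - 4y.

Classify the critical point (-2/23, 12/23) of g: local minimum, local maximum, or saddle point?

The Hessian of g is constant: H = [[12, 2], [2, 8]].
det(H) = 12·8 − 2² = 92.
det(H) > 0 and tr(H) = 20 > 0, so H is positive definite and the point is a local minimum.

local minimum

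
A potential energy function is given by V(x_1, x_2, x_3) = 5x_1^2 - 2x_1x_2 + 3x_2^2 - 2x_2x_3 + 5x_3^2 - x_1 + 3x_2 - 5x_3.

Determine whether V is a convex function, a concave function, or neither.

V is quadratic, so its Hessian is the constant matrix H = [[10, -2, 0], [-2, 6, -2], [0, -2, 10]].
Leading principal minors: 10, 56, 520.
All positive ⇒ H ≻ 0 ⇒ convex.

convex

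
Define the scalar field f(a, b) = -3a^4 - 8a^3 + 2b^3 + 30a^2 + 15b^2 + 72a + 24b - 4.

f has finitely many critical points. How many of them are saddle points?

3

f separates as a function of a plus a function of b, so ∇f=0 decouples.
∂f/∂a = -12(a - 2)(a + 1)(a + 3) = 0 at a ∈ {-3, -1, 2}; ∂f/∂b = 6(b + 1)(b + 4) = 0 at b ∈ {-4, -1}.
The Hessian is diagonal: diag(f_aa, f_bb). Second derivatives: f_aa(-3)=-120, f_aa(-1)=72, f_aa(2)=-180; f_bb(-4)=-18, f_bb(-1)=18.
Saddle points occur where the two diagonal entries have opposite signs: (-3, -1), (-1, -4), (2, -1). Count: 3.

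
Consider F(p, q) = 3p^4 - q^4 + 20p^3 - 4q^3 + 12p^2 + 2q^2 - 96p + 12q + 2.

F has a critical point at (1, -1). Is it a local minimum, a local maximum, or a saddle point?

local minimum

The mixed partial ∂²F/∂p∂q is 0, so the Hessian at any point is diag(F_pp, F_qq) = diag(12(3p^2 + 10p + 2), 4(-3q^2 - 6q + 1)).
At (1, -1): H = diag(180, 16).
Both eigenvalues are positive, so H is positive definite: a local minimum.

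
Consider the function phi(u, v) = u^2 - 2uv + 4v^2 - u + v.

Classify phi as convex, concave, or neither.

convex

phi is quadratic, so its Hessian is the constant matrix H = [[2, -2], [-2, 8]].
det(H) = 12, tr(H) = 10.
det(H) > 0 and tr(H) > 0, so H is positive definite everywhere: convex.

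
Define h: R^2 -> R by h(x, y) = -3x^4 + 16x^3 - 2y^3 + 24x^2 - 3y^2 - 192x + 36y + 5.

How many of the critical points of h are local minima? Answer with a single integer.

1

h separates as a function of x plus a function of y, so ∇h=0 decouples.
∂h/∂x = -12(x - 4)(x - 2)(x + 2) = 0 at x ∈ {-2, 2, 4}; ∂h/∂y = -6(y - 2)(y + 3) = 0 at y ∈ {-3, 2}.
The Hessian is diagonal: diag(h_xx, h_yy). Second derivatives: h_xx(-2)=-288, h_xx(2)=96, h_xx(4)=-144; h_yy(-3)=30, h_yy(2)=-30.
Local minima occur where both diagonal entries positive: (2, -3). Count: 1.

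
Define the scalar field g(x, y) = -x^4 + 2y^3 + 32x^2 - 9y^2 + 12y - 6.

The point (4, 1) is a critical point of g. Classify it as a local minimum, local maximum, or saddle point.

local maximum

The mixed partial ∂²g/∂x∂y is 0, so the Hessian at any point is diag(g_xx, g_yy) = diag(4(-3x^2 + 16), 6(2y - 3)).
At (4, 1): H = diag(-128, -6).
Both eigenvalues are negative, so H is negative definite: a local maximum.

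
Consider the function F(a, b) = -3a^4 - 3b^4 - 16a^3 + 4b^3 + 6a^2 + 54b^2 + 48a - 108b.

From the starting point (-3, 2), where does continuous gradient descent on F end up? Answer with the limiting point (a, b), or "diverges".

F is separable, so gradient descent decouples: a follows -∂F/∂a, b follows -∂F/∂b.
∂F/∂a = -12(a - 1)(a + 1)(a + 4); at a=-3 this is -96, so a increases.
∂F/∂b = -12(b - 3)(b - 1)(b + 3); at b=2 this is 60, so b decreases.
a converges to its nearest critical value -1 (a local min of the a-part); b converges to 1. The iterate converges to (-1, 1).

(-1, 1)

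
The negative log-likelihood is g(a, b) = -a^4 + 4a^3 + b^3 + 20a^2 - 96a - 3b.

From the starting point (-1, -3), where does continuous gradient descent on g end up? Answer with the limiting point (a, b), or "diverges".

g is separable, so gradient descent decouples: a follows -∂g/∂a, b follows -∂g/∂b.
∂g/∂a = -4(a - 4)(a - 2)(a + 3); at a=-1 this is -120, so a increases.
∂g/∂b = 3(b - 1)(b + 1); at b=-3 this is 24, so b decreases.
The b-coordinate has no critical point in that direction and runs off to infinity.

diverges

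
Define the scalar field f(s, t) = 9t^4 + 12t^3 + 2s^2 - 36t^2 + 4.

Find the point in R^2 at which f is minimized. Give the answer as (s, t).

(0, -2)

f(s,t) separates as P(s) + Q(t) + 4, so its minimum is min P + min Q + 4.
P'(s) = 4s vanishes at s ∈ {0}; Q'(t) = 36t(t - 1)(t + 2) vanishes at t ∈ {-2, 0, 1}.
Local minima of P (where P''>0): P(0)=0. Local minima of Q: Q(-2)=-96, Q(1)=-15.
So the global minimum of f is P(0) + Q(-2) + 4 = 0 − 96 + 4 = -92, attained at (0, -2).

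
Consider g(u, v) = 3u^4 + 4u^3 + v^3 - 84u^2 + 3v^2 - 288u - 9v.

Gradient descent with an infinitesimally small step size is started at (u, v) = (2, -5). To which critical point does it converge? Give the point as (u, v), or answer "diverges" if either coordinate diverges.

diverges

g is separable, so gradient descent decouples: u follows -∂g/∂u, v follows -∂g/∂v.
∂g/∂u = 12(u - 4)(u + 2)(u + 3); at u=2 this is -480, so u increases.
∂g/∂v = 3(v - 1)(v + 3); at v=-5 this is 36, so v decreases.
The v-coordinate has no critical point in that direction and runs off to infinity.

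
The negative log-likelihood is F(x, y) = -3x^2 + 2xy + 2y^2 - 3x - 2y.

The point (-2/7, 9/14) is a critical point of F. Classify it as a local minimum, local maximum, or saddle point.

The Hessian of F is constant: H = [[-6, 2], [2, 4]].
det(H) = (-6)·4 − 2² = -28.
Since det(H) < 0, H is indefinite and the critical point is a saddle point.

saddle point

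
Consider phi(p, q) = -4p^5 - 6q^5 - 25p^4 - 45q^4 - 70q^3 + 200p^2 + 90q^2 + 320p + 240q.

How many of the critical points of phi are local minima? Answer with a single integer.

4

phi separates as a function of p plus a function of q, so ∇phi=0 decouples.
∂phi/∂p = -20(p - 2)(p + 1)(p + 2)(p + 4) = 0 at p ∈ {-4, -2, -1, 2}; ∂phi/∂q = -30(q - 1)(q + 1)(q + 2)(q + 4) = 0 at q ∈ {-4, -2, -1, 1}.
The Hessian is diagonal: diag(phi_pp, phi_qq). Second derivatives: phi_pp(-4)=720, phi_pp(-2)=-160, phi_pp(-1)=180, phi_pp(2)=-1440; phi_qq(-4)=900, phi_qq(-2)=-180, phi_qq(-1)=180, phi_qq(1)=-900.
Local minima occur where both diagonal entries positive: (-4, -4), (-4, -1), (-1, -4), (-1, -1). Count: 4.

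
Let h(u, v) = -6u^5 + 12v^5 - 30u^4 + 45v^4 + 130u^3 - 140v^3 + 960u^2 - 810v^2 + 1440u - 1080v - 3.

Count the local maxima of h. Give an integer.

h separates as a function of u plus a function of v, so ∇h=0 decouples.
∂h/∂u = -30(u - 4)(u + 1)(u + 3)(u + 4) = 0 at u ∈ {-4, -3, -1, 4}; ∂h/∂v = 60(v - 3)(v + 1)(v + 2)(v + 3) = 0 at v ∈ {-3, -2, -1, 3}.
The Hessian is diagonal: diag(h_uu, h_vv). Second derivatives: h_uu(-4)=720, h_uu(-3)=-420, h_uu(-1)=900, h_uu(4)=-8400; h_vv(-3)=-720, h_vv(-2)=300, h_vv(-1)=-480, h_vv(3)=7200.
Local maxima occur where both diagonal entries negative: (-3, -3), (-3, -1), (4, -3), (4, -1). Count: 4.

4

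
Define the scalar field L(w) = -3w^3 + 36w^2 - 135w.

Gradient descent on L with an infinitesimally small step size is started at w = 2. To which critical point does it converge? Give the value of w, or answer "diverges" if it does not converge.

3

L'(w) = -9(w - 5)(w - 3), so L'(2) = -27.
Gradient descent moves in the -L' direction, i.e. w is increasing.
The nearest critical point in that direction is w = 3, where L'' = 18 > 0 (a local minimum). The iterate converges there.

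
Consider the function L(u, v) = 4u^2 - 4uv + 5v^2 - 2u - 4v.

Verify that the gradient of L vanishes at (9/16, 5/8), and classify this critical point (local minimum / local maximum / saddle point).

∇L = (8u - 4v - 2, -4u + 10v - 4); substituting (9/16, 5/8) gives ∇L = (0, 0), so (9/16, 5/8) is indeed a critical point.
The Hessian of L is constant: H = [[8, -4], [-4, 10]].
det(H) = 8·10 − (-4)² = 64.
det(H) > 0 and tr(H) = 18 > 0, so H is positive definite and the point is a local minimum.

local minimum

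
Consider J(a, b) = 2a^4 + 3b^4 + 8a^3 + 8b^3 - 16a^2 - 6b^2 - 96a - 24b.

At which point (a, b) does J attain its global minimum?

J(a,b) separates as P(a) + Q(b), so its minimum is min P + min Q.
P'(a) = 8(a - 2)(a + 2)(a + 3) vanishes at a ∈ {-3, -2, 2}; Q'(b) = 12(b - 1)(b + 1)(b + 2) vanishes at b ∈ {-2, -1, 1}.
Local minima of P (where P''>0): P(-3)=90, P(2)=-160. Local minima of Q: Q(-2)=8, Q(1)=-19.
So the global minimum of J is P(2) + Q(1) = -160 − 19 = -179, attained at (2, 1).

(2, 1)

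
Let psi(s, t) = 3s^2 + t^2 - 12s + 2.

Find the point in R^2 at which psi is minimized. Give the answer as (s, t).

(2, 0)

psi(s,t) separates as P(s) + Q(t) + 2, so its minimum is min P + min Q + 2.
P'(s) = 6s - 12 vanishes at s ∈ {2}; Q'(t) = 2t vanishes at t ∈ {0}.
Local minima of P (where P''>0): P(2)=-12. Local minima of Q: Q(0)=0.
So the global minimum of psi is P(2) + Q(0) + 2 = -12 + 0 + 2 = -10, attained at (2, 0).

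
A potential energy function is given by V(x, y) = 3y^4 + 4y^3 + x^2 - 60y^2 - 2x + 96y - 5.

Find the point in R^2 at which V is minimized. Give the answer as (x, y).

V(x,y) separates as P(x) + Q(y) − 5, so its minimum is min P + min Q − 5.
P'(x) = 2x - 2 vanishes at x ∈ {1}; Q'(y) = 12(y - 2)(y - 1)(y + 4) vanishes at y ∈ {-4, 1, 2}.
Local minima of P (where P''>0): P(1)=-1. Local minima of Q: Q(-4)=-832, Q(2)=32.
So the global minimum of V is P(1) + Q(-4) − 5 = -1 − 832 − 5 = -838, attained at (1, -4).

(1, -4)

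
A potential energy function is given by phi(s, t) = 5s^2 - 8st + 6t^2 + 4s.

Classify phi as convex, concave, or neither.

phi is quadratic, so its Hessian is the constant matrix H = [[10, -8], [-8, 12]].
det(H) = 56, tr(H) = 22.
det(H) > 0 and tr(H) > 0, so H is positive definite everywhere: convex.

convex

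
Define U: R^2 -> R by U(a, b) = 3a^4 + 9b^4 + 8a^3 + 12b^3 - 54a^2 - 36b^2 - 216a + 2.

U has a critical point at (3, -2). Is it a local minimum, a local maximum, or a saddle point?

local minimum

The mixed partial ∂²U/∂a∂b is 0, so the Hessian at any point is diag(U_aa, U_bb) = diag(12(3a^2 + 4a - 9), 36(3b^2 + 2b - 2)).
At (3, -2): H = diag(360, 216).
Both eigenvalues are positive, so H is positive definite: a local minimum.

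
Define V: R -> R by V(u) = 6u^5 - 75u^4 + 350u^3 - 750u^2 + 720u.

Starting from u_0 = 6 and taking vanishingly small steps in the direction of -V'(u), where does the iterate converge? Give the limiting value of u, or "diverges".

V'(u) = 30(u - 4)(u - 3)(u - 2)(u - 1), so V'(6) = 3600.
Gradient descent moves in the -V' direction, i.e. u is decreasing.
The nearest critical point in that direction is u = 4, where V'' = 180 > 0 (a local minimum). The iterate converges there.

4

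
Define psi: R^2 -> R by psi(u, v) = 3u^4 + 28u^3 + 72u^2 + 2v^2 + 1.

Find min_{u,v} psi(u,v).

psi(u,v) separates as P(u) + Q(v) + 1, so its minimum is min P + min Q + 1.
P'(u) = 12u(u + 3)(u + 4) vanishes at u ∈ {-4, -3, 0}; Q'(v) = 4v vanishes at v ∈ {0}.
Local minima of P (where P''>0): P(-4)=128, P(0)=0. Local minima of Q: Q(0)=0.
So the global minimum of psi is P(0) + Q(0) + 1 = 0 + 0 + 1 = 1, attained at (0, 0).

1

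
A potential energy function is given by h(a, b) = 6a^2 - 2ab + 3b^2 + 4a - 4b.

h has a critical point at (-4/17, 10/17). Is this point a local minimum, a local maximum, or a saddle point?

local minimum

The Hessian of h is constant: H = [[12, -2], [-2, 6]].
det(H) = 12·6 − (-2)² = 68.
det(H) > 0 and tr(H) = 18 > 0, so H is positive definite and the point is a local minimum.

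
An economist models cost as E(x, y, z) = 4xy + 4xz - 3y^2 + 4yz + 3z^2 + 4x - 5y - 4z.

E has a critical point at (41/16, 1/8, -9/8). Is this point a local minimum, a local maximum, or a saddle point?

The Hessian is constant: H = [[0, 4, 4], [4, -6, 4], [4, 4, 6]].
Leading principal minors: Δ₁ = 0, Δ₂ = -16, Δ₃ = 128.
The minors fit neither the all-positive nor the alternating-sign pattern, so H is indefinite: a saddle point.

saddle point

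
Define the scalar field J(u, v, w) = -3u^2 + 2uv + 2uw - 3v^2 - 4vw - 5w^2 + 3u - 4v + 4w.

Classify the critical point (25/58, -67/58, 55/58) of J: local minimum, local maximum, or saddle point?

local maximum

The Hessian is constant: H = [[-6, 2, 2], [2, -6, -4], [2, -4, -10]].
Leading principal minors: Δ₁ = -6, Δ₂ = 32, Δ₃ = -232.
The minors alternate sign starting negative (−, +, −), so H is negative definite: a local maximum.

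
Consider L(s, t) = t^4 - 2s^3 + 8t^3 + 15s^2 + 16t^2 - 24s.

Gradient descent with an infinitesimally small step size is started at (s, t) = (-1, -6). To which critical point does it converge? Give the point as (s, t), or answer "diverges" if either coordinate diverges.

L is separable, so gradient descent decouples: s follows -∂L/∂s, t follows -∂L/∂t.
∂L/∂s = -6(s - 4)(s - 1); at s=-1 this is -60, so s increases.
∂L/∂t = 4t(t + 2)(t + 4); at t=-6 this is -192, so t increases.
s converges to its nearest critical value 1 (a local min of the s-part); t converges to -4. The iterate converges to (1, -4).

(1, -4)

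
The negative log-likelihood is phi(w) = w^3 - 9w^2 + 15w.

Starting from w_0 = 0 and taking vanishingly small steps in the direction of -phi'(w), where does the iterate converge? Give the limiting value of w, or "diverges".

phi'(w) = 3(w - 5)(w - 1), so phi'(0) = 15.
Gradient descent moves in the -phi' direction, i.e. w is decreasing.
There is no critical point below w=0, and phi' keeps the same sign, so the iterate runs off to −∞.

diverges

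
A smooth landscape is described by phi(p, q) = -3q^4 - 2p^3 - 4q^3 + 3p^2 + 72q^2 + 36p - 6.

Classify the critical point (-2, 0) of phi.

local minimum

The mixed partial ∂²phi/∂p∂q is 0, so the Hessian at any point is diag(phi_pp, phi_qq) = diag(6(-2p + 1), 12(-3q^2 - 2q + 12)).
At (-2, 0): H = diag(30, 144).
Both eigenvalues are positive, so H is positive definite: a local minimum.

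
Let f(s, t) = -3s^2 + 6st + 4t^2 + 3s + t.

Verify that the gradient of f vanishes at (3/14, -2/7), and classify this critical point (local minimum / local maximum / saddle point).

∇f = (-6s + 6t + 3, 6s + 8t + 1); substituting (3/14, -2/7) gives ∇f = (0, 0), so (3/14, -2/7) is indeed a critical point.
The Hessian of f is constant: H = [[-6, 6], [6, 8]].
det(H) = (-6)·8 − 6² = -84.
Since det(H) < 0, H is indefinite and the critical point is a saddle point.

saddle point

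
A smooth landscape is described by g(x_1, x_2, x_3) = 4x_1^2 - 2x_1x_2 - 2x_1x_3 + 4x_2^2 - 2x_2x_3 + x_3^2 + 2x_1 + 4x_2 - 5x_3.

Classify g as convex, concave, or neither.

convex

g is quadratic, so its Hessian is the constant matrix H = [[8, -2, -2], [-2, 8, -2], [-2, -2, 2]].
Leading principal minors: 8, 60, 40.
All positive ⇒ H ≻ 0 ⇒ convex.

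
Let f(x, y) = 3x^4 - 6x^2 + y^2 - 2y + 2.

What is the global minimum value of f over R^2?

f(x,y) separates as P(x) + Q(y) + 2, so its minimum is min P + min Q + 2.
P'(x) = 12x(x - 1)(x + 1) vanishes at x ∈ {-1, 0, 1}; Q'(y) = 2y - 2 vanishes at y ∈ {1}.
Local minima of P (where P''>0): P(-1)=-3, P(1)=-3. Local minima of Q: Q(1)=-1.
So the global minimum of f is P(-1) + Q(1) + 2 = -3 − 1 + 2 = -2, attained at (-1, 1).

-2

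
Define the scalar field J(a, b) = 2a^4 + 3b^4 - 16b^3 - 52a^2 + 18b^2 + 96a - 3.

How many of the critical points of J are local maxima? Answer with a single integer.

J separates as a function of a plus a function of b, so ∇J=0 decouples.
∂J/∂a = 8(a - 3)(a - 1)(a + 4) = 0 at a ∈ {-4, 1, 3}; ∂J/∂b = 12b(b - 3)(b - 1) = 0 at b ∈ {0, 1, 3}.
The Hessian is diagonal: diag(J_aa, J_bb). Second derivatives: J_aa(-4)=280, J_aa(1)=-80, J_aa(3)=112; J_bb(0)=36, J_bb(1)=-24, J_bb(3)=72.
Local maxima occur where both diagonal entries negative: (1, 1). Count: 1.

1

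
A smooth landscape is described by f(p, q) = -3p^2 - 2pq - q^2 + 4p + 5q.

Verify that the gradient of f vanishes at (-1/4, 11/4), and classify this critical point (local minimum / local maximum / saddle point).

local maximum

∇f = (-6p - 2q + 4, -2p - 2q + 5); substituting (-1/4, 11/4) gives ∇f = (0, 0), so (-1/4, 11/4) is indeed a critical point.
The Hessian of f is constant: H = [[-6, -2], [-2, -2]].
det(H) = (-6)·(-2) − (-2)² = 8.
det(H) > 0 and tr(H) = -8 < 0, so H is negative definite and the point is a local maximum.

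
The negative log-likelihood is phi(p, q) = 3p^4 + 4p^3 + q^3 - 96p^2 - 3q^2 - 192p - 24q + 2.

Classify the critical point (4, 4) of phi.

local minimum

The mixed partial ∂²phi/∂p∂q is 0, so the Hessian at any point is diag(phi_pp, phi_qq) = diag(12(3p^2 + 2p - 16), 6(q - 1)).
At (4, 4): H = diag(480, 18).
Both eigenvalues are positive, so H is positive definite: a local minimum.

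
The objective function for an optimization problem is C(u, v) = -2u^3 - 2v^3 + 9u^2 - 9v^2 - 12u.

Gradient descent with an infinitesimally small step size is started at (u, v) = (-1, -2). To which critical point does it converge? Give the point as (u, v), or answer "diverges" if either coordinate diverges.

C is separable, so gradient descent decouples: u follows -∂C/∂u, v follows -∂C/∂v.
∂C/∂u = -6(u - 2)(u - 1); at u=-1 this is -36, so u increases.
∂C/∂v = -6v(v + 3); at v=-2 this is 12, so v decreases.
u converges to its nearest critical value 1 (a local min of the u-part); v converges to -3. The iterate converges to (1, -3).

(1, -3)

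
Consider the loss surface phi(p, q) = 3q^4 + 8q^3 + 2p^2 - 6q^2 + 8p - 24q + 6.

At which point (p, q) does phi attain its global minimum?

(-2, 1)

phi(p,q) separates as A(p) + B(q) + 6, so its minimum is min A + min B + 6.
A'(p) = 4p + 8 vanishes at p ∈ {-2}; B'(q) = 12(q - 1)(q + 1)(q + 2) vanishes at q ∈ {-2, -1, 1}.
Local minima of A (where A''>0): A(-2)=-8. Local minima of B: B(-2)=8, B(1)=-19.
So the global minimum of phi is A(-2) + B(1) + 6 = -8 − 19 + 6 = -21, attained at (-2, 1).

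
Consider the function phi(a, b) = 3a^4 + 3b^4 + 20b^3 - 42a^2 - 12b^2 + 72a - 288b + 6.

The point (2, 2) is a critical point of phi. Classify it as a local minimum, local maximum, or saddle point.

local minimum

The mixed partial ∂²phi/∂a∂b is 0, so the Hessian at any point is diag(phi_aa, phi_bb) = diag(12(3a^2 - 7), 12(3b^2 + 10b - 2)).
At (2, 2): H = diag(60, 360).
Both eigenvalues are positive, so H is positive definite: a local minimum.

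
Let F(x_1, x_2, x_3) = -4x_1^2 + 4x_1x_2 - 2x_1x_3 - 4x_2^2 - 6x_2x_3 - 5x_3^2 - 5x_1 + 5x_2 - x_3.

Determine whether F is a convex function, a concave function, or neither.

F is quadratic, so its Hessian is the constant matrix H = [[-8, 4, -2], [4, -8, -6], [-2, -6, -10]].
Leading principal minors: -8, 48, -64.
Signs alternate −, +, − ⇒ H ≺ 0 ⇒ concave.

concave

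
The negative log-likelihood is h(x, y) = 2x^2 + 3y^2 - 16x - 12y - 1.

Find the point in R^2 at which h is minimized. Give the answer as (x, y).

h(x,y) separates as P(x) + Q(y) − 1, so its minimum is min P + min Q − 1.
P'(x) = 4x - 16 vanishes at x ∈ {4}; Q'(y) = 6y - 12 vanishes at y ∈ {2}.
Local minima of P (where P''>0): P(4)=-32. Local minima of Q: Q(2)=-12.
So the global minimum of h is P(4) + Q(2) − 1 = -32 − 12 − 1 = -45, attained at (4, 2).

(4, 2)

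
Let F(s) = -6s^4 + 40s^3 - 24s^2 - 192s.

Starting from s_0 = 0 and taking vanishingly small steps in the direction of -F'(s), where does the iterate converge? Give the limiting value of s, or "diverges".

2

F'(s) = -24(s - 4)(s - 2)(s + 1), so F'(0) = -192.
Gradient descent moves in the -F' direction, i.e. s is increasing.
The nearest critical point in that direction is s = 2, where F'' = 144 > 0 (a local minimum). The iterate converges there.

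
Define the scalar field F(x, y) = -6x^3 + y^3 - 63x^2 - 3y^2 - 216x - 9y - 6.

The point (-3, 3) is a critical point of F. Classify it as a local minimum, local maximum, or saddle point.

saddle point

The mixed partial ∂²F/∂x∂y is 0, so the Hessian at any point is diag(F_xx, F_yy) = diag(-18(2x + 7), 6(y - 1)).
At (-3, 3): H = diag(-18, 12).
The eigenvalues have opposite signs, so H is indefinite: a saddle point.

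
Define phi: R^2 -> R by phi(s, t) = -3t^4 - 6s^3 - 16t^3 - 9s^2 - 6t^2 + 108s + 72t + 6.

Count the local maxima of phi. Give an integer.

2

phi separates as a function of s plus a function of t, so ∇phi=0 decouples.
∂phi/∂s = -18(s - 2)(s + 3) = 0 at s ∈ {-3, 2}; ∂phi/∂t = -12(t - 1)(t + 2)(t + 3) = 0 at t ∈ {-3, -2, 1}.
The Hessian is diagonal: diag(phi_ss, phi_tt). Second derivatives: phi_ss(-3)=90, phi_ss(2)=-90; phi_tt(-3)=-48, phi_tt(-2)=36, phi_tt(1)=-144.
Local maxima occur where both diagonal entries negative: (2, -3), (2, 1). Count: 2.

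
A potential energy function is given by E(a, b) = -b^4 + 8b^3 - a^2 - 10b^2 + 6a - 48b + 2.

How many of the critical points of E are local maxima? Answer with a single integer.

E separates as a function of a plus a function of b, so ∇E=0 decouples.
∂E/∂a = -2(a - 3) = 0 at a ∈ {3}; ∂E/∂b = -4(b - 4)(b - 3)(b + 1) = 0 at b ∈ {-1, 3, 4}.
The Hessian is diagonal: diag(E_aa, E_bb). Second derivatives: E_aa(3)=-2; E_bb(-1)=-80, E_bb(3)=16, E_bb(4)=-20.
Local maxima occur where both diagonal entries negative: (3, -1), (3, 4). Count: 2.

2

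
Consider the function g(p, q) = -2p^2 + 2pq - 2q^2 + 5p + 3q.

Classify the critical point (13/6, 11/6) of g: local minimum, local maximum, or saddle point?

The Hessian of g is constant: H = [[-4, 2], [2, -4]].
det(H) = (-4)·(-4) − 2² = 12.
det(H) > 0 and tr(H) = -8 < 0, so H is negative definite and the point is a local maximum.

local maximum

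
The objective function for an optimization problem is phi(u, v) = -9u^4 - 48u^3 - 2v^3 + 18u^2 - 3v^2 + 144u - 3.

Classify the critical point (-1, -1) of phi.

The mixed partial ∂²phi/∂u∂v is 0, so the Hessian at any point is diag(phi_uu, phi_vv) = diag(36(-3u^2 - 8u + 1), -6(2v + 1)).
At (-1, -1): H = diag(216, 6).
Both eigenvalues are positive, so H is positive definite: a local minimum.

local minimum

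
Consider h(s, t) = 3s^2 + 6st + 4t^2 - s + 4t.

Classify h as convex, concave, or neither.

h is quadratic, so its Hessian is the constant matrix H = [[6, 6], [6, 8]].
det(H) = 12, tr(H) = 14.
det(H) > 0 and tr(H) > 0, so H is positive definite everywhere: convex.

convex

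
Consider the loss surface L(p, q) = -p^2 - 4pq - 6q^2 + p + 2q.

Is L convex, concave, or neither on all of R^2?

L is quadratic, so its Hessian is the constant matrix H = [[-2, -4], [-4, -12]].
det(H) = 8, tr(H) = -14.
det(H) > 0 and tr(H) < 0, so H is negative definite everywhere: concave.

concave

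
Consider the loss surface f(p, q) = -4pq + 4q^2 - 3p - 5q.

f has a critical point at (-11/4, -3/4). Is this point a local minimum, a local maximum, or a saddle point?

saddle point

The Hessian of f is constant: H = [[0, -4], [-4, 8]].
det(H) = 0·8 − (-4)² = -16.
Since det(H) < 0, H is indefinite and the critical point is a saddle point.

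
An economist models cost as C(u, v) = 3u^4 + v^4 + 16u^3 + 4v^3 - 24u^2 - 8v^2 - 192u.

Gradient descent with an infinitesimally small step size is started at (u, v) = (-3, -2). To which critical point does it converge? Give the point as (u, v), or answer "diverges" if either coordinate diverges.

C is separable, so gradient descent decouples: u follows -∂C/∂u, v follows -∂C/∂v.
∂C/∂u = 12(u - 2)(u + 2)(u + 4); at u=-3 this is 60, so u decreases.
∂C/∂v = 4v(v - 1)(v + 4); at v=-2 this is 48, so v decreases.
u converges to its nearest critical value -4 (a local min of the u-part); v converges to -4. The iterate converges to (-4, -4).

(-4, -4)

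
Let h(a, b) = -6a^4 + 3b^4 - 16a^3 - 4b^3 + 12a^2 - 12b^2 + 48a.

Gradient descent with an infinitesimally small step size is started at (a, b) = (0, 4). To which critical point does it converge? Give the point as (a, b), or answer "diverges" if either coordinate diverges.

h is separable, so gradient descent decouples: a follows -∂h/∂a, b follows -∂h/∂b.
∂h/∂a = -24(a - 1)(a + 1)(a + 2); at a=0 this is 48, so a decreases.
∂h/∂b = 12b(b - 2)(b + 1); at b=4 this is 480, so b decreases.
a converges to its nearest critical value -1 (a local min of the a-part); b converges to 2. The iterate converges to (-1, 2).

(-1, 2)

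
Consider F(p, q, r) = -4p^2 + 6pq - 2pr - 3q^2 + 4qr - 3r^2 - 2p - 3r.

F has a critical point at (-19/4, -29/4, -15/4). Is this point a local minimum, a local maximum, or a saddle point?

The Hessian is constant: H = [[-8, 6, -2], [6, -6, 4], [-2, 4, -6]].
Leading principal minors: Δ₁ = -8, Δ₂ = 12, Δ₃ = -16.
The minors alternate sign starting negative (−, +, −), so H is negative definite: a local maximum.

local maximum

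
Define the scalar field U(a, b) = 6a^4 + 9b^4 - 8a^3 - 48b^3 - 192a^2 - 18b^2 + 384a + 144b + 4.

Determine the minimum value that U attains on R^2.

U(a,b) separates as P(a) + Q(b) + 4, so its minimum is min P + min Q + 4.
P'(a) = 24(a - 4)(a - 1)(a + 4) vanishes at a ∈ {-4, 1, 4}; Q'(b) = 36(b - 4)(b - 1)(b + 1) vanishes at b ∈ {-1, 1, 4}.
Local minima of P (where P''>0): P(-4)=-2560, P(4)=-512. Local minima of Q: Q(-1)=-105, Q(4)=-480.
So the global minimum of U is P(-4) + Q(4) + 4 = -2560 − 480 + 4 = -3036, attained at (-4, 4).

-3036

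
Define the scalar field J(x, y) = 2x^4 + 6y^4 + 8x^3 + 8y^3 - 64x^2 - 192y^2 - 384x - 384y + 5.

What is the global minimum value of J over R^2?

-4091

J(x,y) separates as P(x) + Q(y) + 5, so its minimum is min P + min Q + 5.
P'(x) = 8(x - 4)(x + 3)(x + 4) vanishes at x ∈ {-4, -3, 4}; Q'(y) = 24(y - 4)(y + 1)(y + 4) vanishes at y ∈ {-4, -1, 4}.
Local minima of P (where P''>0): P(-4)=512, P(4)=-1536. Local minima of Q: Q(-4)=-512, Q(4)=-2560.
So the global minimum of J is P(4) + Q(4) + 5 = -1536 − 2560 + 5 = -4091, attained at (4, 4).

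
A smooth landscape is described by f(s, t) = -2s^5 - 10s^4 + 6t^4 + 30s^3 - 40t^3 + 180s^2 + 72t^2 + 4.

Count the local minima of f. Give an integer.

f separates as a function of s plus a function of t, so ∇f=0 decouples.
∂f/∂s = -10s(s - 3)(s + 3)(s + 4) = 0 at s ∈ {-4, -3, 0, 3}; ∂f/∂t = 24t(t - 3)(t - 2) = 0 at t ∈ {0, 2, 3}.
The Hessian is diagonal: diag(f_ss, f_tt). Second derivatives: f_ss(-4)=280, f_ss(-3)=-180, f_ss(0)=360, f_ss(3)=-1260; f_tt(0)=144, f_tt(2)=-48, f_tt(3)=72.
Local minima occur where both diagonal entries positive: (-4, 0), (-4, 3), (0, 0), (0, 3). Count: 4.

4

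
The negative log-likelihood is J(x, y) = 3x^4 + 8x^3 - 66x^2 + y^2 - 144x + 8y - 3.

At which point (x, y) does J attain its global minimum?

(3, -4)

J(x,y) separates as P(x) + Q(y) − 3, so its minimum is min P + min Q − 3.
P'(x) = 12(x - 3)(x + 1)(x + 4) vanishes at x ∈ {-4, -1, 3}; Q'(y) = 2y + 8 vanishes at y ∈ {-4}.
Local minima of P (where P''>0): P(-4)=-224, P(3)=-567. Local minima of Q: Q(-4)=-16.
So the global minimum of J is P(3) + Q(-4) − 3 = -567 − 16 − 3 = -586, attained at (3, -4).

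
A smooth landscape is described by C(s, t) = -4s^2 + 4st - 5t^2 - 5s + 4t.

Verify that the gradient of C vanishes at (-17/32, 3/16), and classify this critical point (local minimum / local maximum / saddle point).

∇C = (-8s + 4t - 5, 4s - 10t + 4); substituting (-17/32, 3/16) gives ∇C = (0, 0), so (-17/32, 3/16) is indeed a critical point.
The Hessian of C is constant: H = [[-8, 4], [4, -10]].
det(H) = (-8)·(-10) − 4² = 64.
det(H) > 0 and tr(H) = -18 < 0, so H is negative definite and the point is a local maximum.

local maximum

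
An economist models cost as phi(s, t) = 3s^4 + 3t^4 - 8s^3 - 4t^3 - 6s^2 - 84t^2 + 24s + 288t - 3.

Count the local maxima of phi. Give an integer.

phi separates as a function of s plus a function of t, so ∇phi=0 decouples.
∂phi/∂s = 12(s - 2)(s - 1)(s + 1) = 0 at s ∈ {-1, 1, 2}; ∂phi/∂t = 12(t - 3)(t - 2)(t + 4) = 0 at t ∈ {-4, 2, 3}.
The Hessian is diagonal: diag(phi_ss, phi_tt). Second derivatives: phi_ss(-1)=72, phi_ss(1)=-24, phi_ss(2)=36; phi_tt(-4)=504, phi_tt(2)=-72, phi_tt(3)=84.
Local maxima occur where both diagonal entries negative: (1, 2). Count: 1.

1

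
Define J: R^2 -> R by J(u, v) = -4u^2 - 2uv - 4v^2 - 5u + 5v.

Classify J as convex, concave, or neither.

concave

J is quadratic, so its Hessian is the constant matrix H = [[-8, -2], [-2, -8]].
det(H) = 60, tr(H) = -16.
det(H) > 0 and tr(H) < 0, so H is negative definite everywhere: concave.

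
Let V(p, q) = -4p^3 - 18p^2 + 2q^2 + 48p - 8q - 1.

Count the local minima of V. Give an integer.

1

V separates as a function of p plus a function of q, so ∇V=0 decouples.
∂V/∂p = -12(p - 1)(p + 4) = 0 at p ∈ {-4, 1}; ∂V/∂q = 4(q - 2) = 0 at q ∈ {2}.
The Hessian is diagonal: diag(V_pp, V_qq). Second derivatives: V_pp(-4)=60, V_pp(1)=-60; V_qq(2)=4.
Local minima occur where both diagonal entries positive: (-4, 2). Count: 1.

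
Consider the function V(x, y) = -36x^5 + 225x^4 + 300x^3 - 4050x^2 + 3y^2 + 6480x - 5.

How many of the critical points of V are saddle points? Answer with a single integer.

2

V separates as a function of x plus a function of y, so ∇V=0 decouples.
∂V/∂x = -180(x - 4)(x - 3)(x - 1)(x + 3) = 0 at x ∈ {-3, 1, 3, 4}; ∂V/∂y = 6y = 0 at y ∈ {0}.
The Hessian is diagonal: diag(V_xx, V_yy). Second derivatives: V_xx(-3)=30240, V_xx(1)=-4320, V_xx(3)=2160, V_xx(4)=-3780; V_yy(0)=6.
Saddle points occur where the two diagonal entries have opposite signs: (1, 0), (4, 0). Count: 2.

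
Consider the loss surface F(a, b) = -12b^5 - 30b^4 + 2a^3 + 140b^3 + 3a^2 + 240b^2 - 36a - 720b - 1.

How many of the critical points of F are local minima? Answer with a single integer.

F separates as a function of a plus a function of b, so ∇F=0 decouples.
∂F/∂a = 6(a - 2)(a + 3) = 0 at a ∈ {-3, 2}; ∂F/∂b = -60(b - 2)(b - 1)(b + 2)(b + 3) = 0 at b ∈ {-3, -2, 1, 2}.
The Hessian is diagonal: diag(F_aa, F_bb). Second derivatives: F_aa(-3)=-30, F_aa(2)=30; F_bb(-3)=1200, F_bb(-2)=-720, F_bb(1)=720, F_bb(2)=-1200.
Local minima occur where both diagonal entries positive: (2, -3), (2, 1). Count: 2.

2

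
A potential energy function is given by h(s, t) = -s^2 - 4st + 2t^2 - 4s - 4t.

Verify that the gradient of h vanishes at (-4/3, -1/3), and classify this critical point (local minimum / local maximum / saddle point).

∇h = (-2s - 4t - 4, -4s + 4t - 4); substituting (-4/3, -1/3) gives ∇h = (0, 0), so (-4/3, -1/3) is indeed a critical point.
The Hessian of h is constant: H = [[-2, -4], [-4, 4]].
det(H) = (-2)·4 − (-4)² = -24.
Since det(H) < 0, H is indefinite and the critical point is a saddle point.

saddle point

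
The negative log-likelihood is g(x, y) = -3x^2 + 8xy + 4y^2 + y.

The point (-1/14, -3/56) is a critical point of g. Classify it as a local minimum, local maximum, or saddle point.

saddle point

The Hessian of g is constant: H = [[-6, 8], [8, 8]].
det(H) = (-6)·8 − 8² = -112.
Since det(H) < 0, H is indefinite and the critical point is a saddle point.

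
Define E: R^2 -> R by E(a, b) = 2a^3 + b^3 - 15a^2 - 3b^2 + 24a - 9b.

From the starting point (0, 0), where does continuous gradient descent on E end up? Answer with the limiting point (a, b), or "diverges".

E is separable, so gradient descent decouples: a follows -∂E/∂a, b follows -∂E/∂b.
∂E/∂a = 6(a - 4)(a - 1); at a=0 this is 24, so a decreases.
∂E/∂b = 3(b - 3)(b + 1); at b=0 this is -9, so b increases.
The a-coordinate has no critical point in that direction and runs off to infinity.

diverges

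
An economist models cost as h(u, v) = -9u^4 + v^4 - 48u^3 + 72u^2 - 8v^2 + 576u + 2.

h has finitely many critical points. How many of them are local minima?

h separates as a function of u plus a function of v, so ∇h=0 decouples.
∂h/∂u = -36(u - 2)(u + 2)(u + 4) = 0 at u ∈ {-4, -2, 2}; ∂h/∂v = 4v(v - 2)(v + 2) = 0 at v ∈ {-2, 0, 2}.
The Hessian is diagonal: diag(h_uu, h_vv). Second derivatives: h_uu(-4)=-432, h_uu(-2)=288, h_uu(2)=-864; h_vv(-2)=32, h_vv(0)=-16, h_vv(2)=32.
Local minima occur where both diagonal entries positive: (-2, -2), (-2, 2). Count: 2.

2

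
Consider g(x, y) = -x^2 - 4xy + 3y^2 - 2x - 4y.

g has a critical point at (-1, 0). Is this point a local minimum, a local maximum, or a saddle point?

saddle point

The Hessian of g is constant: H = [[-2, -4], [-4, 6]].
det(H) = (-2)·6 − (-4)² = -28.
Since det(H) < 0, H is indefinite and the critical point is a saddle point.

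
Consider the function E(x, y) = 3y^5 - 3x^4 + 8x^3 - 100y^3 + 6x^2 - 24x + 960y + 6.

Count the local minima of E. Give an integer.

2

E separates as a function of x plus a function of y, so ∇E=0 decouples.
∂E/∂x = -12(x - 2)(x - 1)(x + 1) = 0 at x ∈ {-1, 1, 2}; ∂E/∂y = 15(y - 4)(y - 2)(y + 2)(y + 4) = 0 at y ∈ {-4, -2, 2, 4}.
The Hessian is diagonal: diag(E_xx, E_yy). Second derivatives: E_xx(-1)=-72, E_xx(1)=24, E_xx(2)=-36; E_yy(-4)=-1440, E_yy(-2)=720, E_yy(2)=-720, E_yy(4)=1440.
Local minima occur where both diagonal entries positive: (1, -2), (1, 4). Count: 2.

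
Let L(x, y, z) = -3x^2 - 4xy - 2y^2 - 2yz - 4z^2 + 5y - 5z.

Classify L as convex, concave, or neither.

concave

L is quadratic, so its Hessian is the constant matrix H = [[-6, -4, 0], [-4, -4, -2], [0, -2, -8]].
Leading principal minors: -6, 8, -40.
Signs alternate −, +, − ⇒ H ≺ 0 ⇒ concave.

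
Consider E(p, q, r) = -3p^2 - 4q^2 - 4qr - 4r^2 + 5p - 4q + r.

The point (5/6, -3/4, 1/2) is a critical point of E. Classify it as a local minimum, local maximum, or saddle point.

The Hessian is constant: H = [[-6, 0, 0], [0, -8, -4], [0, -4, -8]].
Leading principal minors: Δ₁ = -6, Δ₂ = 48, Δ₃ = -288.
The minors alternate sign starting negative (−, +, −), so H is negative definite: a local maximum.

local maximum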